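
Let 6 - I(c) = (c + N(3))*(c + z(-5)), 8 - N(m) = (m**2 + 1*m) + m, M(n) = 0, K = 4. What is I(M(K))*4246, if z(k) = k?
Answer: -123134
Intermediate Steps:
N(m) = 8 - m**2 - 2*m (N(m) = 8 - ((m**2 + 1*m) + m) = 8 - ((m**2 + m) + m) = 8 - ((m + m**2) + m) = 8 - (m**2 + 2*m) = 8 + (-m**2 - 2*m) = 8 - m**2 - 2*m)
I(c) = 6 - (-7 + c)*(-5 + c) (I(c) = 6 - (c + (8 - 1*3**2 - 2*3))*(c - 5) = 6 - (c + (8 - 1*9 - 6))*(-5 + c) = 6 - (c + (8 - 9 - 6))*(-5 + c) = 6 - (c - 7)*(-5 + c) = 6 - (-7 + c)*(-5 + c))
I(M(K))*4246 = (-29 - 1*0**2 + 12*0)*4246 = (-29 - 1*0 + 0)*4246 = (-29 + 0 + 0)*4246 = -29*4246 = -123134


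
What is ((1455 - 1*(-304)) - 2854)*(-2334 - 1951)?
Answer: 4692075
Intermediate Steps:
((1455 - 1*(-304)) - 2854)*(-2334 - 1951) = ((1455 + 304) - 2854)*(-4285) = (1759 - 2854)*(-4285) = -1095*(-4285) = 4692075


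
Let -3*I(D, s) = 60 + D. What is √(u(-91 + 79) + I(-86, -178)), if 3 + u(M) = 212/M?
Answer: 2*I*√3 ≈ 3.4641*I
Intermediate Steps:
u(M) = -3 + 212/M
I(D, s) = -20 - D/3 (I(D, s) = -(60 + D)/3 = -20 - D/3)
√(u(-91 + 79) + I(-86, -178)) = √((-3 + 212/(-91 + 79)) + (-20 - ⅓*(-86))) = √((-3 + 212/(-12)) + (-20 + 86/3)) = √((-3 + 212*(-1/12)) + 26/3) = √((-3 - 53/3) + 26/3) = √(-62/3 + 26/3) = √(-12) = 2*I*√3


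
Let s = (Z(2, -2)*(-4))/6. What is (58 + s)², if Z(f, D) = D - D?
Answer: 3364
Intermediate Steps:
Z(f, D) = 0
s = 0 (s = (0*(-4))/6 = 0*(⅙) = 0)
(58 + s)² = (58 + 0)² = 58² = 3364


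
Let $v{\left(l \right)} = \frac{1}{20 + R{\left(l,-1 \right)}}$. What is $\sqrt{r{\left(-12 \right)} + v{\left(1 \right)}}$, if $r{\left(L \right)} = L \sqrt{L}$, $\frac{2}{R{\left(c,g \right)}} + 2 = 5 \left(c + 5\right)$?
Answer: $\frac{\sqrt{3934 - 1895064 i \sqrt{3}}}{281} \approx 4.5617 - 4.5563 i$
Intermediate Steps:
$R{\left(c,g \right)} = \frac{2}{23 + 5 c}$ ($R{\left(c,g \right)} = \frac{2}{-2 + 5 \left(c + 5\right)} = \frac{2}{-2 + 5 \left(5 + c\right)} = \frac{2}{-2 + \left(25 + 5 c\right)} = \frac{2}{23 + 5 c}$)
$r{\left(L \right)} = L^{\frac{3}{2}}$
$v{\left(l \right)} = \frac{1}{20 + \frac{2}{23 + 5 l}}$
$\sqrt{r{\left(-12 \right)} + v{\left(1 \right)}} = \sqrt{\left(-12\right)^{\frac{3}{2}} + \frac{23 + 5 \cdot 1}{2 \left(231 + 50 \cdot 1\right)}} = \sqrt{- 24 i \sqrt{3} + \frac{23 + 5}{2 \left(231 + 50\right)}} = \sqrt{- 24 i \sqrt{3} + \frac{1}{2} \cdot \frac{1}{281} \cdot 28} = \sqrt{- 24 i \sqrt{3} + \frac{14}{281}} = \sqrt{\frac{14}{281} - 24 i \sqrt{3}}$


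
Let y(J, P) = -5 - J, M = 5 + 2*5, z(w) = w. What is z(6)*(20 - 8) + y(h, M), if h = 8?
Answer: 59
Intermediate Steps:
M = 15 (M = 5 + 10 = 15)
z(6)*(20 - 8) + y(h, M) = 6*(20 - 8) + (-5 - 1*8) = 6*12 + (-5 - 8) = 72 - 13 = 59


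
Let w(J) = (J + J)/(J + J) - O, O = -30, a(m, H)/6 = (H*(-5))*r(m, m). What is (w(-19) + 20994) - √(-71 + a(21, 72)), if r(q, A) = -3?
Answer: 21025 - √6409 ≈ 20945.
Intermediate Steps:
a(m, H) = 90*H (a(m, H) = 6*((H*(-5))*(-3)) = 6*(-5*H*(-3)) = 6*(15*H) = 90*H)
w(J) = 31 (w(J) = (J + J)/(J + J) - 1*(-30) = (2*J)/((2*J)) + 30 = (2*J)*(1/(2*J)) + 30 = 1 + 30 = 31)
(w(-19) + 20994) - √(-71 + a(21, 72)) = (31 + 20994) - √(-71 + 90*72) = 21025 - √(-71 + 6480) = 21025 - √6409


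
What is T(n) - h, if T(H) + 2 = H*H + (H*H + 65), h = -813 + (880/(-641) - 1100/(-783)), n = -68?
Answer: 5081249912/501903 ≈ 10124.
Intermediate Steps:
h = -408031079/501903 (h = -813 + (880*(-1/641) - 1100*(-1/783)) = -813 + (-880/641 + 1100/783) = -813 + 16060/501903 = -408031079/501903 ≈ -812.97)
T(H) = 63 + 2*H² (T(H) = -2 + (H*H + (H*H + 65)) = -2 + (H² + (H² + 65)) = -2 + (H² + (65 + H²)) = -2 + (65 + 2*H²) = 63 + 2*H²)
T(n) - h = (63 + 2*(-68)²) - 1*(-408031079/501903) = (63 + 2*4624) + 408031079/501903 = (63 + 9248) + 408031079/501903 = 9311 + 408031079/501903 = 5081249912/501903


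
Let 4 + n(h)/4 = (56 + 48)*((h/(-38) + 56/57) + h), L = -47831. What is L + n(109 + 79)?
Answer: 1636561/57 ≈ 28712.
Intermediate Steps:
n(h) = 22384/57 + 7696*h/19 (n(h) = -16 + 4*((56 + 48)*((h/(-38) + 56/57) + h)) = -16 + 4*(104*((h*(-1/38) + 56*(1/57)) + h)) = -16 + 4*(104*((-h/38 + 56/57) + h)) = -16 + 4*(104*((56/57 - h/38) + h)) = -16 + 4*(104*(56/57 + 37*h/38)) = -16 + 4*(5824/57 + 1924*h/19) = -16 + (23296/57 + 7696*h/19) = 22384/57 + 7696*h/19)
L + n(109 + 79) = -47831 + (22384/57 + 7696*(109 + 79)/19) = -47831 + (22384/57 + (7696/19)*188) = -47831 + (22384/57 + 1446848/19) = -47831 + 4362928/57 = 1636561/57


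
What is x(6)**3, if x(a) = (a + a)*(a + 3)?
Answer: 1259712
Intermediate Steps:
x(a) = 2*a*(3 + a) (x(a) = (2*a)*(3 + a) = 2*a*(3 + a))
x(6)**3 = (2*6*(3 + 6))**3 = (2*6*9)**3 = 108**3 = 1259712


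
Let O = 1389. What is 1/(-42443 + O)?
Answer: -1/41054 ≈ -2.4358e-5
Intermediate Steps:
1/(-42443 + O) = 1/(-42443 + 1389) = 1/(-41054) = -1/41054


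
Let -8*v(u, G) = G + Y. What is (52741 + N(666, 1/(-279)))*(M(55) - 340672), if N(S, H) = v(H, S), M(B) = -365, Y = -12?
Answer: -71835010569/4 ≈ -1.7959e+10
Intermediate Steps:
v(u, G) = 3/2 - G/8 (v(u, G) = -(G - 12)/8 = -(-12 + G)/8 = 3/2 - G/8)
N(S, H) = 3/2 - S/8
(52741 + N(666, 1/(-279)))*(M(55) - 340672) = (52741 + (3/2 - 1/8*666))*(-365 - 340672) = (52741 + (3/2 - 333/4))*(-341037) = (52741 - 327/4)*(-341037) = (210637/4)*(-341037) = -71835010569/4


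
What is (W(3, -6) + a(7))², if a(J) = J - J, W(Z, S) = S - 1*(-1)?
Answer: 25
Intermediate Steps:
W(Z, S) = 1 + S (W(Z, S) = S + 1 = 1 + S)
a(J) = 0
(W(3, -6) + a(7))² = ((1 - 6) + 0)² = (-5 + 0)² = (-5)² = 25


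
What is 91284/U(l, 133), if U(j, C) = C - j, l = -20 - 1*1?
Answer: 45642/77 ≈ 592.75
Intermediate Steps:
l = -21 (l = -20 - 1 = -21)
91284/U(l, 133) = 91284/(133 - 1*(-21)) = 91284/(133 + 21) = 91284/154 = 91284*(1/154) = 45642/77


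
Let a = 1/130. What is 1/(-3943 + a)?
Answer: -130/512589 ≈ -0.00025361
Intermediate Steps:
a = 1/130 ≈ 0.0076923
1/(-3943 + a) = 1/(-3943 + 1/130) = 1/(-512589/130) = -130/512589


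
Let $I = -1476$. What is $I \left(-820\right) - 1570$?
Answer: $1208750$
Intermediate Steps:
$I \left(-820\right) - 1570 = \left(-1476\right) \left(-820\right) - 1570 = 1210320 - 1570 = 1208750$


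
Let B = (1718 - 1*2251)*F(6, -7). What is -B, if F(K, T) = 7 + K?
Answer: 6929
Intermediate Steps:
B = -6929 (B = (1718 - 1*2251)*(7 + 6) = (1718 - 2251)*13 = -533*13 = -6929)
-B = -1*(-6929) = 6929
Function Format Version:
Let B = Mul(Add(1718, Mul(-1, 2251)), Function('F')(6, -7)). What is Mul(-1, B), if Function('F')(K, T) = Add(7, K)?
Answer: 6929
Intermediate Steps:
B = -6929 (B = Mul(Add(1718, Mul(-1, 2251)), Add(7, 6)) = Mul(Add(1718, -2251), 13) = Mul(-533, 13) = -6929)
Mul(-1, B) = Mul(-1, -6929) = 6929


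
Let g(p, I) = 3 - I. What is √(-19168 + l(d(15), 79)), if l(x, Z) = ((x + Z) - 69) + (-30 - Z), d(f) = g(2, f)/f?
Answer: I*√481695/5 ≈ 138.81*I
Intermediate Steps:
d(f) = (3 - f)/f
l(x, Z) = -99 + x (l(x, Z) = ((Z + x) - 69) + (-30 - Z) = (-69 + Z + x) + (-30 - Z) = -99 + x)
√(-19168 + l(d(15), 79)) = √(-19168 + (-99 + (3 - 1*15)/15)) = √(-19168 + (-99 + (3 - 15)/15)) = √(-19168 + (-99 + (1/15)*(-12))) = √(-19168 + (-99 - ⅘)) = √(-19168 - 499/5) = √(-96339/5) = I*√481695/5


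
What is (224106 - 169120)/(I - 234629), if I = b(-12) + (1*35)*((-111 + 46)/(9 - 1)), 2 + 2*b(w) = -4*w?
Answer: -439888/1879123 ≈ -0.23409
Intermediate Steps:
b(w) = -1 - 2*w (b(w) = -1 + (-4*w)/2 = -1 - 2*w)
I = -2091/8 (I = (-1 - 2*(-12)) + (1*35)*((-111 + 46)/(9 - 1)) = (-1 + 24) + 35*(-65/8) = 23 + 35*(-65*1/8) = 23 + 35*(-65/8) = 23 - 2275/8 = -2091/8 ≈ -261.38)
(224106 - 169120)/(I - 234629) = (224106 - 169120)/(-2091/8 - 234629) = 54986/(-1879123/8) = 54986*(-8/1879123) = -439888/1879123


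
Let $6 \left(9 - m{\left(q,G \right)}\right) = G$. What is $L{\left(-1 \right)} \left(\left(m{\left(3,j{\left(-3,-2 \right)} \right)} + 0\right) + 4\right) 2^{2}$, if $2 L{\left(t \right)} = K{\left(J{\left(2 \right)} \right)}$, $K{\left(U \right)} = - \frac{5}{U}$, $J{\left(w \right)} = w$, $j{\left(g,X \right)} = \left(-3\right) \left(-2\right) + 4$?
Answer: $- \frac{170}{3} \approx -56.667$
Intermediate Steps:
$j{\left(g,X \right)} = 10$ ($j{\left(g,X \right)} = 6 + 4 = 10$)
$m{\left(q,G \right)} = 9 - \frac{G}{6}$
$L{\left(t \right)} = - \frac{5}{4}$ ($L{\left(t \right)} = \frac{\left(-5\right) \frac{1}{2}}{2} = \frac{1}{2} \left(- \frac{5}{2}\right) = - \frac{5}{4}$)
$L{\left(-1 \right)} \left(\left(m{\left(3,j{\left(-3,-2 \right)} \right)} + 0\right) + 4\right) 2^{2} = - \frac{5 \left(\left(\left(9 - \frac{5}{3}\right) + 0\right) + 4\right)}{4} \cdot 2^{2} = - \frac{5 \left(\left(\left(9 - \frac{5}{3}\right) + 0\right) + 4\right)}{4} \cdot 4 = - \frac{5 \left(\left(\frac{22}{3} + 0\right) + 4\right)}{4} \cdot 4 = - \frac{5 \left(\frac{22}{3} + 4\right)}{4} \cdot 4 = \left(- \frac{5}{4}\right) \frac{34}{3} \cdot 4 = \left(- \frac{85}{6}\right) 4 = - \frac{170}{3}$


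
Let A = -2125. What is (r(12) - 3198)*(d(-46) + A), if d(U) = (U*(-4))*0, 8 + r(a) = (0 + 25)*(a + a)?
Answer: 5537750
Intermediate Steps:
r(a) = -8 + 50*a (r(a) = -8 + (0 + 25)*(a + a) = -8 + 25*(2*a) = -8 + 50*a)
d(U) = 0 (d(U) = -4*U*0 = 0)
(r(12) - 3198)*(d(-46) + A) = ((-8 + 50*12) - 3198)*(0 - 2125) = ((-8 + 600) - 3198)*(-2125) = (592 - 3198)*(-2125) = -2606*(-2125) = 5537750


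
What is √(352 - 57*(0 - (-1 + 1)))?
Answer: 4*√22 ≈ 18.762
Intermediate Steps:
√(352 - 57*(0 - (-1 + 1))) = √(352 - 57*(0 - 1*0)) = √(352 - 57*(0 + 0)) = √(352 - 57*0) = √(352 + 0) = √352 = 4*√22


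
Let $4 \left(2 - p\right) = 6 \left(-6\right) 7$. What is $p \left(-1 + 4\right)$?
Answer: $195$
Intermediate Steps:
$p = 65$ ($p = 2 - \frac{6 \left(-6\right) 7}{4} = 2 - \frac{\left(-36\right) 7}{4} = 2 - -63 = 2 + 63 = 65$)
$p \left(-1 + 4\right) = 65 \left(-1 + 4\right) = 65 \cdot 3 = 195$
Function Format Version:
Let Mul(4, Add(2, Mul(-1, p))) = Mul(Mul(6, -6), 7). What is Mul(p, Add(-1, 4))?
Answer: 195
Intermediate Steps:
p = 65 (p = Add(2, Mul(Rational(-1, 4), Mul(Mul(6, -6), 7))) = Add(2, Mul(Rational(-1, 4), Mul(-36, 7))) = Add(2, Mul(Rational(-1, 4), -252)) = Add(2, 63) = 65)
Mul(p, Add(-1, 4)) = Mul(65, Add(-1, 4)) = Mul(65, 3) = 195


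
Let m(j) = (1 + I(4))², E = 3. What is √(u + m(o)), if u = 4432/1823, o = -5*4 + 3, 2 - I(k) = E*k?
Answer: √277269185/1823 ≈ 9.1341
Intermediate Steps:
I(k) = 2 - 3*k
o = -17 (o = -20 + 3 = -17)
u = 4432/1823 (u = 4432*(1/1823) = 4432/1823 ≈ 2.4312)
m(j) = 81 (m(j) = (1 + (2 - 3*4))² = (1 + (2 - 12))² = (1 - 10)² = (-9)² = 81)
√(u + m(o)) = √(4432/1823 + 81) = √(152095/1823) = √277269185/1823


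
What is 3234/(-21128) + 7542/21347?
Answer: 45155589/225509708 ≈ 0.20024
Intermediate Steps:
3234/(-21128) + 7542/21347 = 3234*(-1/21128) + 7542*(1/21347) = -1617/10564 + 7542/21347 = 45155589/225509708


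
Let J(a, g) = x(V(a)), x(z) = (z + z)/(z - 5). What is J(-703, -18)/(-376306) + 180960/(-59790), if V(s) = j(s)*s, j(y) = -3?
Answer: -2387915640421/788976706616 ≈ -3.0266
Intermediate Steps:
V(s) = -3*s
x(z) = 2*z/(-5 + z) (x(z) = (2*z)/(-5 + z) = 2*z/(-5 + z))
J(a, g) = -6*a/(-5 - 3*a) (J(a, g) = 2*(-3*a)/(-5 - 3*a) = -6*a/(-5 - 3*a))
J(-703, -18)/(-376306) + 180960/(-59790) = (6*(-703)/(5 + 3*(-703)))/(-376306) + 180960/(-59790) = (6*(-703)/(5 - 2109))*(-1/376306) + 180960*(-1/59790) = (6*(-703)/(-2104))*(-1/376306) - 6032/1993 = (6*(-703)*(-1/2104))*(-1/376306) - 6032/1993 = (2109/1052)*(-1/376306) - 6032/1993 = -2109/395873912 - 6032/1993 = -2387915640421/788976706616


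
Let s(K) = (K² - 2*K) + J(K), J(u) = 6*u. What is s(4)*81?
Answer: 2592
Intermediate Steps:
s(K) = K² + 4*K (s(K) = (K² - 2*K) + 6*K = K² + 4*K)
s(4)*81 = (4*(4 + 4))*81 = (4*8)*81 = 32*81 = 2592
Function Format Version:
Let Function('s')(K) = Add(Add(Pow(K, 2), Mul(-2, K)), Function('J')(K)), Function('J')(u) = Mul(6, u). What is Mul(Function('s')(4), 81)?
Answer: 2592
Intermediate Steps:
Function('s')(K) = Add(Pow(K, 2), Mul(4, K)) (Function('s')(K) = Add(Add(Pow(K, 2), Mul(-2, K)), Mul(6, K)) = Add(Pow(K, 2), Mul(4, K)))
Mul(Function('s')(4), 81) = Mul(Mul(4, Add(4, 4)), 81) = Mul(Mul(4, 8), 81) = Mul(32, 81) = 2592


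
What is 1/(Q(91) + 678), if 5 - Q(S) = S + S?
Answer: 1/501 ≈ 0.0019960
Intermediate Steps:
Q(S) = 5 - 2*S (Q(S) = 5 - (S + S) = 5 - 2*S)
1/(Q(91) + 678) = 1/((5 - 2*91) + 678) = 1/((5 - 182) + 678) = 1/(-177 + 678) = 1/501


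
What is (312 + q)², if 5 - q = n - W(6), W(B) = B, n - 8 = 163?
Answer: 23104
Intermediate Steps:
n = 171 (n = 8 + 163 = 171)
q = -160 (q = 5 - (171 - 1*6) = 5 - (171 - 6) = 5 - 1*165 = 5 - 165 = -160)
(312 + q)² = (312 - 160)² = 152² = 23104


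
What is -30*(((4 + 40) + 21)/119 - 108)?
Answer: 383610/119 ≈ 3223.6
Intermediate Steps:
-30*(((4 + 40) + 21)/119 - 108) = -30*((44 + 21)*(1/119) - 108) = -30*(65*(1/119) - 108) = -30*(65/119 - 108) = -30*(-12787/119) = 383610/119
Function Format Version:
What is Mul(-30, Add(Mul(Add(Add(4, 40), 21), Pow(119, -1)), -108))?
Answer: Rational(383610, 119) ≈ 3223.6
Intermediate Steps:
Mul(-30, Add(Mul(Add(Add(4, 40), 21), Pow(119, -1)), -108)) = Mul(-30, Add(Mul(Add(44, 21), Rational(1, 119)), -108)) = Mul(-30, Add(Mul(65, Rational(1, 119)), -108)) = Mul(-30, Add(Rational(65, 119), -108)) = Mul(-30, Rational(-12787, 119)) = Rational(383610, 119)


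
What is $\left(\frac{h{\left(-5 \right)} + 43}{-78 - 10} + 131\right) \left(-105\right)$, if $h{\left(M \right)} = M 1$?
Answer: $- \frac{603225}{44} \approx -13710.0$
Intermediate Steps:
$h{\left(M \right)} = M$
$\left(\frac{h{\left(-5 \right)} + 43}{-78 - 10} + 131\right) \left(-105\right) = \left(\frac{-5 + 43}{-78 - 10} + 131\right) \left(-105\right) = \left(\frac{38}{-88} + 131\right) \left(-105\right) = \left(38 \left(- \frac{1}{88}\right) + 131\right) \left(-105\right) = \left(- \frac{19}{44} + 131\right) \left(-105\right) = \frac{5745}{44} \left(-105\right) = - \frac{603225}{44}$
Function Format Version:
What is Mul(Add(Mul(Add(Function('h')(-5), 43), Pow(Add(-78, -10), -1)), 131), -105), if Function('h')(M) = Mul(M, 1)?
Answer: Rational(-603225, 44) ≈ -13710.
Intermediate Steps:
Function('h')(M) = M
Mul(Add(Mul(Add(Function('h')(-5), 43), Pow(Add(-78, -10), -1)), 131), -105) = Mul(Add(Mul(Add(-5, 43), Pow(Add(-78, -10), -1)), 131), -105) = Mul(Add(Mul(38, Pow(-88, -1)), 131), -105) = Mul(Add(Mul(38, Rational(-1, 88)), 131), -105) = Mul(Add(Rational(-19, 44), 131), -105) = Mul(Rational(5745, 44), -105) = Rational(-603225, 44)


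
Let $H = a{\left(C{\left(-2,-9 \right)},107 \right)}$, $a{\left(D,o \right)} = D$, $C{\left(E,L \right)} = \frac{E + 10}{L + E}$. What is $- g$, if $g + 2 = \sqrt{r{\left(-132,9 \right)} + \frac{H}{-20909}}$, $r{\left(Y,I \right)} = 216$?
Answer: $2 - \frac{4 \sqrt{714143905013}}{229999} \approx -12.697$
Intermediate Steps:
$C{\left(E,L \right)} = \frac{10 + E}{E + L}$
$H = - \frac{8}{11}$ ($H = \frac{10 - 2}{-2 - 9} = \frac{1}{-11} \cdot 8 = \left(- \frac{1}{11}\right) 8 = - \frac{8}{11} \approx -0.72727$)
$g = -2 + \frac{4 \sqrt{714143905013}}{229999}$ ($g = -2 + \sqrt{216 - \frac{8}{11 \left(-20909\right)}} = -2 + \sqrt{216 - - \frac{8}{229999}} = -2 + \sqrt{216 + \frac{8}{229999}} = -2 + \sqrt{\frac{49679792}{229999}} = -2 + \frac{4 \sqrt{714143905013}}{229999} \approx 12.697$)
$- g = - (-2 + \frac{4 \sqrt{714143905013}}{229999}) = 2 - \frac{4 \sqrt{714143905013}}{229999}$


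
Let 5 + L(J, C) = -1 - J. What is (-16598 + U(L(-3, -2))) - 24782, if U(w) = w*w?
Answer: -41371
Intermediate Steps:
L(J, C) = -6 - J (L(J, C) = -5 + (-1 - J) = -6 - J)
U(w) = w**2
(-16598 + U(L(-3, -2))) - 24782 = (-16598 + (-6 - 1*(-3))**2) - 24782 = (-16598 + (-6 + 3)**2) - 24782 = (-16598 + (-3)**2) - 24782 = (-16598 + 9) - 24782 = -16589 - 24782 = -41371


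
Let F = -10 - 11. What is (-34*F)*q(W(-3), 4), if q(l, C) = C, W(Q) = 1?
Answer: 2856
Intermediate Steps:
F = -21
(-34*F)*q(W(-3), 4) = -34*(-21)*4 = 714*4 = 2856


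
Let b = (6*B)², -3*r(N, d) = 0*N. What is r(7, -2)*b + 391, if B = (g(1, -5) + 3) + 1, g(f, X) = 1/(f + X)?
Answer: 391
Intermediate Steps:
g(f, X) = 1/(X + f)
r(N, d) = 0 (r(N, d) = -0*N = -⅓*0 = 0)
B = 15/4 (B = (1/(-5 + 1) + 3) + 1 = (1/(-4) + 3) + 1 = (-¼ + 3) + 1 = 11/4 + 1 = 15/4 ≈ 3.7500)
b = 2025/4 (b = (6*(15/4))² = (45/2)² = 2025/4 ≈ 506.25)
r(7, -2)*b + 391 = 0*(2025/4) + 391 = 0 + 391 = 391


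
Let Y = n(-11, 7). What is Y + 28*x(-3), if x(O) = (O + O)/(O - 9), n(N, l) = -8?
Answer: 6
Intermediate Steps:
Y = -8
x(O) = 2*O/(-9 + O) (x(O) = (2*O)/(-9 + O) = 2*O/(-9 + O))
Y + 28*x(-3) = -8 + 28*(2*(-3)/(-9 - 3)) = -8 + 28*(2*(-3)/(-12)) = -8 + 28*(2*(-3)*(-1/12)) = -8 + 28*(½) = -8 + 14 = 6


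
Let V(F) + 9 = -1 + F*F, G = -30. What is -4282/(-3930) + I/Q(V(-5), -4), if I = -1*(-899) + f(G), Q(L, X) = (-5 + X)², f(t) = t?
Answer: 627002/53055 ≈ 11.818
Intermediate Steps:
V(F) = -10 + F² (V(F) = -9 + (-1 + F*F) = -9 + (-1 + F²) = -10 + F²)
I = 869 (I = -1*(-899) - 30 = 899 - 30 = 869)
-4282/(-3930) + I/Q(V(-5), -4) = -4282/(-3930) + 869/((-5 - 4)²) = -4282*(-1/3930) + 869/((-9)²) = 2141/1965 + 869/81 = 627002/53055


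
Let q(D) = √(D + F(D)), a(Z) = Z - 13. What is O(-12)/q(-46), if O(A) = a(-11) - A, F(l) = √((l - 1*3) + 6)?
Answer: -12/√(-46 + I*√43) ≈ -0.12453 + 1.756*I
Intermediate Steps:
a(Z) = -13 + Z
F(l) = √(3 + l) (F(l) = √((l - 3) + 6) = √((-3 + l) + 6) = √(3 + l))
q(D) = √(D + √(3 + D))
O(A) = -24 - A (O(A) = (-13 - 11) - A = -24 - A)
O(-12)/q(-46) = (-24 - 1*(-12))/(√(-46 + √(3 - 46))) = (-24 + 12)/(√(-46 + √(-43))) = -12/√(-46 + I*√43)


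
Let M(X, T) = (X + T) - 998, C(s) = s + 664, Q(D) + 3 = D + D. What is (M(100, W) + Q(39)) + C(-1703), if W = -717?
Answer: -2579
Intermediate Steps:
Q(D) = -3 + 2*D (Q(D) = -3 + (D + D) = -3 + 2*D)
C(s) = 664 + s
M(X, T) = -998 + T + X (M(X, T) = (T + X) - 998 = -998 + T + X)
(M(100, W) + Q(39)) + C(-1703) = ((-998 - 717 + 100) + (-3 + 2*39)) + (664 - 1703) = (-1615 + (-3 + 78)) - 1039 = (-1615 + 75) - 1039 = -1540 - 1039 = -2579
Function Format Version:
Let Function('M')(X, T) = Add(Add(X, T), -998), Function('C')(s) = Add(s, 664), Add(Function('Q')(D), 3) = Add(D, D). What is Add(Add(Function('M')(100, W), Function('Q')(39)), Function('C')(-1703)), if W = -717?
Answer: -2579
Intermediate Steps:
Function('Q')(D) = Add(-3, Mul(2, D)) (Function('Q')(D) = Add(-3, Add(D, D)) = Add(-3, Mul(2, D)))
Function('C')(s) = Add(664, s)
Function('M')(X, T) = Add(-998, T, X) (Function('M')(X, T) = Add(Add(T, X), -998) = Add(-998, T, X))
Add(Add(Function('M')(100, W), Function('Q')(39)), Function('C')(-1703)) = Add(Add(Add(-998, -717, 100), Add(-3, Mul(2, 39))), Add(664, -1703)) = Add(Add(-1615, Add(-3, 78)), -1039) = Add(Add(-1615, 75), -1039) = Add(-1540, -1039) = -2579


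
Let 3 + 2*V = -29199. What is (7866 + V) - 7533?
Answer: -14268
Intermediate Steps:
V = -14601 (V = -3/2 + (½)*(-29199) = -3/2 - 29199/2 = -14601)
(7866 + V) - 7533 = (7866 - 14601) - 7533 = -6735 - 7533 = -14268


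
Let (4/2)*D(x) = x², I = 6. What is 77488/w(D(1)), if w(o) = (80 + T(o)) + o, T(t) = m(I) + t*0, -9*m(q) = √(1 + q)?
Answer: 288720288/299939 + 2789568*√7/2099573 ≈ 966.11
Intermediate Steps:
m(q) = -√(1 + q)/9
D(x) = x²/2
T(t) = -√7/9 (T(t) = -√(1 + 6)/9 + t*0 = -√7/9 + 0 = -√7/9)
w(o) = 80 + o - √7/9 (w(o) = (80 - √7/9) + o = 80 + o - √7/9)
77488/w(D(1)) = 77488/(80 + (½)*1² - √7/9) = 77488/(80 + (½)*1 - √7/9) = 77488/(80 + ½ - √7/9) = 77488/(161/2 - √7/9)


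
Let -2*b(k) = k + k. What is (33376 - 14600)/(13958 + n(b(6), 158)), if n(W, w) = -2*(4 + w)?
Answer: 9388/6817 ≈ 1.3771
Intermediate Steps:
b(k) = -k (b(k) = -(k + k)/2 = -k)
n(W, w) = -8 - 2*w
(33376 - 14600)/(13958 + n(b(6), 158)) = (33376 - 14600)/(13958 + (-8 - 2*158)) = 18776/(13958 + (-8 - 316)) = 18776/(13958 - 324) = 18776/13634 = 18776*(1/13634) = 9388/6817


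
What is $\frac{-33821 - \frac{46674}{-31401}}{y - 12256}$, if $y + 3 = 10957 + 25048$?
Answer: $- \frac{117996283}{82849794} \approx -1.4242$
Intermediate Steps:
$y = 36002$ ($y = -3 + \left(10957 + 25048\right) = -3 + 36005 = 36002$)
$\frac{-33821 - \frac{46674}{-31401}}{y - 12256} = \frac{-33821 - \frac{46674}{-31401}}{36002 - 12256} = \frac{-33821 - - \frac{5186}{3489}}{23746} = \left(-33821 + \frac{5186}{3489}\right) \frac{1}{23746} = \left(- \frac{117996283}{3489}\right) \frac{1}{23746} = - \frac{117996283}{82849794}$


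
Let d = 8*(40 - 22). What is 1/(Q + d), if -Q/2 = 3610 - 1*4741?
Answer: 1/2406 ≈ 0.00041563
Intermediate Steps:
d = 144 (d = 8*18 = 144)
Q = 2262 (Q = -2*(3610 - 1*4741) = -2*(3610 - 4741) = -2*(-1131) = 2262)
1/(Q + d) = 1/(2262 + 144) = 1/2406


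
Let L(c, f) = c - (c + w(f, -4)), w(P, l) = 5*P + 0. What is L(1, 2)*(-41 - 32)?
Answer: 730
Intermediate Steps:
w(P, l) = 5*P
L(c, f) = -5*f (L(c, f) = c - (c + 5*f) = c + (-c - 5*f) = -5*f)
L(1, 2)*(-41 - 32) = (-5*2)*(-41 - 32) = -10*(-73) = 730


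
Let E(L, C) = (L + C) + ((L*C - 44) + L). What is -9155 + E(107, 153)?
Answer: 7539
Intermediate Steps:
E(L, C) = -44 + C + 2*L + C*L (E(L, C) = (C + L) + ((C*L - 44) + L) = (C + L) + ((-44 + C*L) + L) = (C + L) + (-44 + L + C*L) = -44 + C + 2*L + C*L)
-9155 + E(107, 153) = -9155 + (-44 + 153 + 2*107 + 153*107) = -9155 + (-44 + 153 + 214 + 16371) = -9155 + 16694 = 7539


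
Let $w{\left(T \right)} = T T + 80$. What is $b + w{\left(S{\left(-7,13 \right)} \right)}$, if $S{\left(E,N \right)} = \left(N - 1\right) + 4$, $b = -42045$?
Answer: $-41709$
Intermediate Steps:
$S{\left(E,N \right)} = 3 + N$ ($S{\left(E,N \right)} = \left(-1 + N\right) + 4 = 3 + N$)
$w{\left(T \right)} = 80 + T^{2}$ ($w{\left(T \right)} = T^{2} + 80 = 80 + T^{2}$)
$b + w{\left(S{\left(-7,13 \right)} \right)} = -42045 + \left(80 + \left(3 + 13\right)^{2}\right) = -42045 + \left(80 + 16^{2}\right) = -42045 + \left(80 + 256\right) = -42045 + 336 = -41709$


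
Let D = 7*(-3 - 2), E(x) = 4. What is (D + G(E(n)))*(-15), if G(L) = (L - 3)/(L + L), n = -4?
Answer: 4185/8 ≈ 523.13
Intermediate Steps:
G(L) = (-3 + L)/(2*L) (G(L) = (-3 + L)/((2*L)) = (-3 + L)*(1/(2*L)) = (-3 + L)/(2*L))
D = -35 (D = 7*(-5) = -35)
(D + G(E(n)))*(-15) = (-35 + (½)*(-3 + 4)/4)*(-15) = (-35 + (½)*(¼)*1)*(-15) = (-35 + ⅛)*(-15) = -279/8*(-15) = 4185/8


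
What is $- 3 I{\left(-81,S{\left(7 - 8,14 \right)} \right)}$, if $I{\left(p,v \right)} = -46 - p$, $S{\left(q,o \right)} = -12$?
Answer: $-105$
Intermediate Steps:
$- 3 I{\left(-81,S{\left(7 - 8,14 \right)} \right)} = - 3 \left(-46 - -81\right) = - 3 \left(-46 + 81\right) = \left(-3\right) 35 = -105$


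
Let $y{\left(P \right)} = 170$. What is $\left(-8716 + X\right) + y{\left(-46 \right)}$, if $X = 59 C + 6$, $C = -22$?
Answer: $-9838$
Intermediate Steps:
$X = -1292$ ($X = 59 \left(-22\right) + 6 = -1298 + 6 = -1292$)
$\left(-8716 + X\right) + y{\left(-46 \right)} = \left(-8716 - 1292\right) + 170 = -10008 + 170 = -9838$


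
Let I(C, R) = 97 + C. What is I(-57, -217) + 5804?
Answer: 5844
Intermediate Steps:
I(-57, -217) + 5804 = (97 - 57) + 5804 = 40 + 5804 = 5844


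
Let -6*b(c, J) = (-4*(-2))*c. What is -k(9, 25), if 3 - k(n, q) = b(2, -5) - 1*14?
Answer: -59/3 ≈ -19.667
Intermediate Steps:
b(c, J) = -4*c/3 (b(c, J) = -(-4*(-2))*c/6 = -4*c/3)
k(n, q) = 59/3 (k(n, q) = 3 - (-4/3*2 - 1*14) = 3 - (-8/3 - 14) = 3 - 1*(-50/3) = 3 + 50/3 = 59/3)
-k(9, 25) = -1*59/3 = -59/3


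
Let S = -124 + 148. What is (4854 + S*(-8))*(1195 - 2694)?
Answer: -6988338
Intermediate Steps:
S = 24
(4854 + S*(-8))*(1195 - 2694) = (4854 + 24*(-8))*(1195 - 2694) = (4854 - 192)*(-1499) = 4662*(-1499) = -6988338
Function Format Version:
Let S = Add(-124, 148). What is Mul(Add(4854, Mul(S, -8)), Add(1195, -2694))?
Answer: -6988338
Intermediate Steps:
S = 24
Mul(Add(4854, Mul(S, -8)), Add(1195, -2694)) = Mul(Add(4854, Mul(24, -8)), Add(1195, -2694)) = Mul(Add(4854, -192), -1499) = Mul(4662, -1499) = -6988338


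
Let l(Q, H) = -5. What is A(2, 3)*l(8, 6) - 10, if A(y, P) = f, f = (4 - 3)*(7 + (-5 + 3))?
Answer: -35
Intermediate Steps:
f = 5 (f = 1*(7 - 2) = 1*5 = 5)
A(y, P) = 5
A(2, 3)*l(8, 6) - 10 = 5*(-5) - 10 = -25 - 10 = -35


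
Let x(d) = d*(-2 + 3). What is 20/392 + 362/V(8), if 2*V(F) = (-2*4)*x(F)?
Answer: -8829/784 ≈ -11.261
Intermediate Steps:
x(d) = d (x(d) = d*1 = d)
V(F) = -4*F (V(F) = ((-2*4)*F)/2 = (-8*F)/2 = -4*F)
20/392 + 362/V(8) = 20/392 + 362/((-4*8)) = 20*(1/392) + 362/(-32) = 5/98 + 362*(-1/32) = 5/98 - 181/16 = -8829/784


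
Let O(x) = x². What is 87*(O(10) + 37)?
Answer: 11919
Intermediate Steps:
87*(O(10) + 37) = 87*(10² + 37) = 87*(100 + 37) = 87*137 = 11919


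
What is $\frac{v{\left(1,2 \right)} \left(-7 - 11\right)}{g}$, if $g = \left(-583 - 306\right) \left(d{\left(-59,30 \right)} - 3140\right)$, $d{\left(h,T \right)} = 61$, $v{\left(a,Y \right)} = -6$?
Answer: $\frac{108}{2737231} \approx 3.9456 \cdot 10^{-5}$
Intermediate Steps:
$g = 2737231$ ($g = \left(-583 - 306\right) \left(61 - 3140\right) = \left(-889\right) \left(-3079\right) = 2737231$)
$\frac{v{\left(1,2 \right)} \left(-7 - 11\right)}{g} = \frac{\left(-6\right) \left(-7 - 11\right)}{2737231} = - 6 \left(-7 - 11\right) \frac{1}{2737231} = \left(-6\right) \left(-18\right) \frac{1}{2737231} = 108 \cdot \frac{1}{2737231} = \frac{108}{2737231}$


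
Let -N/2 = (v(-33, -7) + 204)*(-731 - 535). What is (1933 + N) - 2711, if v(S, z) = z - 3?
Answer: 490430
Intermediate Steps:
v(S, z) = -3 + z
N = 491208 (N = -2*((-3 - 7) + 204)*(-731 - 535) = -2*(-10 + 204)*(-1266) = -388*(-1266) = -2*(-245604) = 491208)
(1933 + N) - 2711 = (1933 + 491208) - 2711 = 493141 - 2711 = 490430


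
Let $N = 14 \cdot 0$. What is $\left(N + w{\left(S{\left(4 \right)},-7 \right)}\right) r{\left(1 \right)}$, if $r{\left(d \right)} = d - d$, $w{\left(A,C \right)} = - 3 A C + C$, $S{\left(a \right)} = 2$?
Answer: $0$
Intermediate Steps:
$N = 0$
$w{\left(A,C \right)} = C - 3 A C$ ($w{\left(A,C \right)} = - 3 A C + C = C - 3 A C$)
$r{\left(d \right)} = 0$
$\left(N + w{\left(S{\left(4 \right)},-7 \right)}\right) r{\left(1 \right)} = \left(0 - 7 \left(1 - 6\right)\right) 0 = \left(0 - -35\right) 0 = \left(0 + 35\right) 0 = 35 \cdot 0 = 0$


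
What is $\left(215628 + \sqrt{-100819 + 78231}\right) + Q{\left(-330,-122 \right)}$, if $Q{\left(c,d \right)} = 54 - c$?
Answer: $216012 + 2 i \sqrt{5647} \approx 2.1601 \cdot 10^{5} + 150.29 i$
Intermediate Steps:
$\left(215628 + \sqrt{-100819 + 78231}\right) + Q{\left(-330,-122 \right)} = \left(215628 + \sqrt{-100819 + 78231}\right) + \left(54 - -330\right) = \left(215628 + \sqrt{-22588}\right) + \left(54 + 330\right) = \left(215628 + 2 i \sqrt{5647}\right) + 384 = 216012 + 2 i \sqrt{5647}$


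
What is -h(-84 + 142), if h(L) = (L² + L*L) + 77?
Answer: -6805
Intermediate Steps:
h(L) = 77 + 2*L² (h(L) = (L² + L²) + 77 = 2*L² + 77 = 77 + 2*L²)
-h(-84 + 142) = -(77 + 2*(-84 + 142)²) = -(77 + 2*58²) = -(77 + 2*3364) = -(77 + 6728) = -1*6805 = -6805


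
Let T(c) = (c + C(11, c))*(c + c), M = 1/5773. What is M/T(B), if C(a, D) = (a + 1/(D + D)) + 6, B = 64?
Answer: 1/59860237 ≈ 1.6706e-8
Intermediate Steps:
M = 1/5773 ≈ 0.00017322
C(a, D) = 6 + a + 1/(2*D) (C(a, D) = (a + 1/(2*D)) + 6 = 6 + a + 1/(2*D))
T(c) = 2*c*(17 + c + 1/(2*c)) (T(c) = (c + (6 + 11 + 1/(2*c)))*(c + c) = (c + (17 + 1/(2*c)))*(2*c) = (17 + c + 1/(2*c))*(2*c) = 2*c*(17 + c + 1/(2*c)))
M/T(B) = 1/(5773*(1 + 2*64² + 34*64)) = 1/(5773*(1 + 2*4096 + 2176)) = 1/(5773*(1 + 8192 + 2176)) = (1/5773)/10369 = (1/5773)*(1/10369) = 1/59860237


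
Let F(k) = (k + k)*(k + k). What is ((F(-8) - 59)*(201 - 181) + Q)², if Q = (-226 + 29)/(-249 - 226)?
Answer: 3503249659809/225625 ≈ 1.5527e+7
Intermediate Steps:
F(k) = 4*k² (F(k) = (2*k)*(2*k) = 4*k²)
Q = 197/475 (Q = -197/(-475) = -197*(-1/475) = 197/475 ≈ 0.41474)
((F(-8) - 59)*(201 - 181) + Q)² = ((4*(-8)² - 59)*(201 - 181) + 197/475)² = ((4*64 - 59)*20 + 197/475)² = ((256 - 59)*20 + 197/475)² = (197*20 + 197/475)² = (3940 + 197/475)² = (1871697/475)² = 3503249659809/225625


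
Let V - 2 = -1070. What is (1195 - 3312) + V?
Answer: -3185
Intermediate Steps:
V = -1068 (V = 2 - 1070 = -1068)
(1195 - 3312) + V = (1195 - 3312) - 1068 = -2117 - 1068 = -3185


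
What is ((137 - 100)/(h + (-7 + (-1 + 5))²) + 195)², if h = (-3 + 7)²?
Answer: 24127744/625 ≈ 38604.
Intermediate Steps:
h = 16 (h = 4² = 16)
((137 - 100)/(h + (-7 + (-1 + 5))²) + 195)² = ((137 - 100)/(16 + (-7 + (-1 + 5))²) + 195)² = (37/(16 + (-7 + 4)²) + 195)² = (37/(16 + (-3)²) + 195)² = (37/(16 + 9) + 195)² = (37/25 + 195)² = (4912/25)² = 24127744/625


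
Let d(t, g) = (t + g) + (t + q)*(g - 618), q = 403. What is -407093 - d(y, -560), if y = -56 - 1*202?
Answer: -235465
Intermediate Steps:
y = -258 (y = -56 - 202 = -258)
d(t, g) = g + t + (-618 + g)*(403 + t) (d(t, g) = (t + g) + (t + 403)*(g - 618) = (g + t) + (403 + t)*(-618 + g) = (g + t) + (-618 + g)*(403 + t) = g + t + (-618 + g)*(403 + t))
-407093 - d(y, -560) = -407093 - (-249054 - 617*(-258) + 404*(-560) - 560*(-258)) = -407093 - (-249054 + 159186 - 226240 + 144480) = -407093 - 1*(-171628) = -407093 + 171628 = -235465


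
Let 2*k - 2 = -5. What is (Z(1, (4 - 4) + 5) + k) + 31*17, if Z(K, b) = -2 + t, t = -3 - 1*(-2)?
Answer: 1045/2 ≈ 522.50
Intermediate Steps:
k = -3/2 (k = 1 + (½)*(-5) = 1 - 5/2 = -3/2 ≈ -1.5000)
t = -1 (t = -3 + 2 = -1)
Z(K, b) = -3 (Z(K, b) = -2 - 1 = -3)
(Z(1, (4 - 4) + 5) + k) + 31*17 = (-3 - 3/2) + 31*17 = -9/2 + 527 = 1045/2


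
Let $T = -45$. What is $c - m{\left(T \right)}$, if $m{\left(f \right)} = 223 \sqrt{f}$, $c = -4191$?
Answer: $-4191 - 669 i \sqrt{5} \approx -4191.0 - 1495.9 i$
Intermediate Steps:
$c - m{\left(T \right)} = -4191 - 223 \sqrt{-45} = -4191 - 223 \cdot 3 i \sqrt{5} = -4191 - 669 i \sqrt{5}$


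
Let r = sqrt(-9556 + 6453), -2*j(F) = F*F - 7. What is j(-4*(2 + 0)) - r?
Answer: -57/2 - I*sqrt(3103) ≈ -28.5 - 55.705*I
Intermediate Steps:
j(F) = 7/2 - F**2/2 (j(F) = -(F*F - 7)/2 = -(F**2 - 7)/2 = -(-7 + F**2)/2 = 7/2 - F**2/2)
r = I*sqrt(3103) (r = sqrt(-3103) = I*sqrt(3103) ≈ 55.705*I)
j(-4*(2 + 0)) - r = (7/2 - 16*(2 + 0)**2/2) - I*sqrt(3103) = (7/2 - (-4*2)**2/2) - I*sqrt(3103) = (7/2 - 1/2*(-8)**2) - I*sqrt(3103) = (7/2 - 1/2*64) - I*sqrt(3103) = (7/2 - 32) - I*sqrt(3103) = -57/2 - I*sqrt(3103)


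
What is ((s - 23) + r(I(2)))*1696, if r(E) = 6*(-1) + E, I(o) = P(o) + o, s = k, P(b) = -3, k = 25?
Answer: -8480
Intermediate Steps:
s = 25
I(o) = -3 + o
r(E) = -6 + E
((s - 23) + r(I(2)))*1696 = ((25 - 23) + (-6 + (-3 + 2)))*1696 = (2 + (-6 - 1))*1696 = (2 - 7)*1696 = -5*1696 = -8480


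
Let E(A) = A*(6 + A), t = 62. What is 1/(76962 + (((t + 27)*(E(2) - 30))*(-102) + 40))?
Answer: 1/204094 ≈ 4.8997e-6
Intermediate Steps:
1/(76962 + (((t + 27)*(E(2) - 30))*(-102) + 40)) = 1/(76962 + (((62 + 27)*(2*(6 + 2) - 30))*(-102) + 40)) = 1/(76962 + ((89*(2*8 - 30))*(-102) + 40)) = 1/(76962 + ((89*(16 - 30))*(-102) + 40)) = 1/(76962 + ((89*(-14))*(-102) + 40)) = 1/(76962 + (-1246*(-102) + 40)) = 1/(76962 + (127092 + 40)) = 1/(76962 + 127132) = 1/204094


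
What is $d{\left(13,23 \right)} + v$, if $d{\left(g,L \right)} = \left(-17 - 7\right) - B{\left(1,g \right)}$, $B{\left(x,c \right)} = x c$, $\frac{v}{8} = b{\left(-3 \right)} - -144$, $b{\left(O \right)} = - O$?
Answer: $1139$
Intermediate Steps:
$v = 1176$ ($v = 8 \left(\left(-1\right) \left(-3\right) - -144\right) = 8 \left(3 + 144\right) = 8 \cdot 147 = 1176$)
$B{\left(x,c \right)} = c x$
$d{\left(g,L \right)} = -24 - g$ ($d{\left(g,L \right)} = \left(-17 - 7\right) - g 1 = \left(-17 - 7\right) - g = -24 - g$)
$d{\left(13,23 \right)} + v = \left(-24 - 13\right) + 1176 = -37 + 1176 = 1139$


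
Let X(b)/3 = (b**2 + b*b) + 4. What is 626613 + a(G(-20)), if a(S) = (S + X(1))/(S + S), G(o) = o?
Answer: 12532261/20 ≈ 6.2661e+5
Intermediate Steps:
X(b) = 12 + 6*b**2 (X(b) = 3*((b**2 + b*b) + 4) = 3*((b**2 + b**2) + 4) = 3*(2*b**2 + 4) = 3*(4 + 2*b**2) = 12 + 6*b**2)
a(S) = (18 + S)/(2*S) (a(S) = (S + (12 + 6*1**2))/(S + S) = (S + (12 + 6*1))/((2*S)) = (S + (12 + 6))*(1/(2*S)) = (S + 18)*(1/(2*S)) = (18 + S)*(1/(2*S)) = (18 + S)/(2*S))
626613 + a(G(-20)) = 626613 + (1/2)*(18 - 20)/(-20) = 626613 + (1/2)*(-1/20)*(-2) = 626613 + 1/20 = 12532261/20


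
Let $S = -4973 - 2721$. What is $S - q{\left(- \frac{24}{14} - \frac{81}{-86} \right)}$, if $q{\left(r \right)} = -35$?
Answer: $-7659$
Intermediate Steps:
$S = -7694$
$S - q{\left(- \frac{24}{14} - \frac{81}{-86} \right)} = -7694 - -35 = -7694 + 35 = -7659$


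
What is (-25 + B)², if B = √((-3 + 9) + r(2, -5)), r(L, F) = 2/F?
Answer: 3153/5 - 20*√35 ≈ 512.28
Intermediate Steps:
B = 2*√35/5 (B = √((-3 + 9) + 2/(-5)) = √(6 + 2*(-⅕)) = √(6 - ⅖) = √(28/5) = 2*√35/5 ≈ 2.3664)
(-25 + B)² = (-25 + 2*√35/5)²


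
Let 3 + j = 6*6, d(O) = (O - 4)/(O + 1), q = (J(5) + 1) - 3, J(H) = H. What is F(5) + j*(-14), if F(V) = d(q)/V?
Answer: -9241/20 ≈ -462.05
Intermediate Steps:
q = 3 (q = (5 + 1) - 3 = 6 - 3 = 3)
d(O) = (-4 + O)/(1 + O)
F(V) = -1/(4*V) (F(V) = ((-4 + 3)/(1 + 3))/V = (-1/4)/V = ((¼)*(-1))/V = -1/(4*V))
j = 33 (j = -3 + 6*6 = -3 + 36 = 33)
F(5) + j*(-14) = -¼/5 + 33*(-14) = -¼*⅕ - 462 = -1/20 - 462 = -9241/20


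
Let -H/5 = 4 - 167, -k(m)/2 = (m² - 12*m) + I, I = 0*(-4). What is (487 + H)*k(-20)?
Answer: -1666560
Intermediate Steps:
I = 0
k(m) = -2*m² + 24*m (k(m) = -2*((m² - 12*m) + 0) = -2*(m² - 12*m) = -2*m² + 24*m)
H = 815 (H = -5*(4 - 167) = -5*(-163) = 815)
(487 + H)*k(-20) = (487 + 815)*(2*(-20)*(12 - 1*(-20))) = 1302*(2*(-20)*(12 + 20)) = 1302*(2*(-20)*32) = 1302*(-1280) = -1666560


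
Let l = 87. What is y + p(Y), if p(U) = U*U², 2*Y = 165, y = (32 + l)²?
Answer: 4605413/8 ≈ 5.7568e+5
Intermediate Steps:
y = 14161 (y = (32 + 87)² = 119² = 14161)
Y = 165/2 (Y = (½)*165 = 165/2 ≈ 82.500)
p(U) = U³
y + p(Y) = 14161 + (165/2)³ = 14161 + 4492125/8 = 4605413/8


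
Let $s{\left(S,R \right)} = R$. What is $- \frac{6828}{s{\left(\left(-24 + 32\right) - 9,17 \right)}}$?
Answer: $- \frac{6828}{17} \approx -401.65$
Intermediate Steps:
$- \frac{6828}{s{\left(\left(-24 + 32\right) - 9,17 \right)}} = - \frac{6828}{17}$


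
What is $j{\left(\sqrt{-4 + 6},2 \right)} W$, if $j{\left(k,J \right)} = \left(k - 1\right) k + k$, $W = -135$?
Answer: $-270$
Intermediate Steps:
$j{\left(k,J \right)} = k + k \left(-1 + k\right)$ ($j{\left(k,J \right)} = \left(-1 + k\right) k + k = k \left(-1 + k\right) + k = k + k \left(-1 + k\right)$)
$j{\left(\sqrt{-4 + 6},2 \right)} W = \left(\sqrt{-4 + 6}\right)^{2} \left(-135\right) = \left(\sqrt{2}\right)^{2} \left(-135\right) = 2 \left(-135\right) = -270$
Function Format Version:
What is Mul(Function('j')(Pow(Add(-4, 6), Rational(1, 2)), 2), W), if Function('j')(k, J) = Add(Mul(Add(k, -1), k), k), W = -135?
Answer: -270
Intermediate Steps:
Function('j')(k, J) = Add(k, Mul(k, Add(-1, k))) (Function('j')(k, J) = Add(Mul(Add(-1, k), k), k) = Add(Mul(k, Add(-1, k)), k) = Add(k, Mul(k, Add(-1, k))))
Mul(Function('j')(Pow(Add(-4, 6), Rational(1, 2)), 2), W) = Mul(Pow(Pow(Add(-4, 6), Rational(1, 2)), 2), -135) = Mul(Pow(Pow(2, Rational(1, 2)), 2), -135) = Mul(2, -135) = -270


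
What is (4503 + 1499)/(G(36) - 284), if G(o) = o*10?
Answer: 3001/38 ≈ 78.974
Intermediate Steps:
G(o) = 10*o
(4503 + 1499)/(G(36) - 284) = (4503 + 1499)/(10*36 - 284) = 6002/(360 - 284) = 6002/76 = 6002*(1/76) = 3001/38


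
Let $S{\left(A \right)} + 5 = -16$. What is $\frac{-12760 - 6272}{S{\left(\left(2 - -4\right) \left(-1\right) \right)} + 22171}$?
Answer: $- \frac{9516}{11075} \approx -0.85923$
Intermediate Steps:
$S{\left(A \right)} = -21$ ($S{\left(A \right)} = -5 - 16 = -21$)
$\frac{-12760 - 6272}{S{\left(\left(2 - -4\right) \left(-1\right) \right)} + 22171} = \frac{-12760 - 6272}{-21 + 22171} = - \frac{19032}{22150} = \left(-19032\right) \frac{1}{22150} = - \frac{9516}{11075}$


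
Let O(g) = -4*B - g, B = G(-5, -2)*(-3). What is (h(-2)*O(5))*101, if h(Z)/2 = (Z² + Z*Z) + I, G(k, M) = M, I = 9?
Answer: -99586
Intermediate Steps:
B = 6 (B = -2*(-3) = 6)
O(g) = -24 - g (O(g) = -4*6 - g = -24 - g)
h(Z) = 18 + 4*Z² (h(Z) = 2*((Z² + Z*Z) + 9) = 2*((Z² + Z²) + 9) = 2*(2*Z² + 9) = 2*(9 + 2*Z²) = 18 + 4*Z²)
(h(-2)*O(5))*101 = ((18 + 4*(-2)²)*(-24 - 1*5))*101 = ((18 + 4*4)*(-24 - 5))*101 = ((18 + 16)*(-29))*101 = (34*(-29))*101 = -986*101 = -99586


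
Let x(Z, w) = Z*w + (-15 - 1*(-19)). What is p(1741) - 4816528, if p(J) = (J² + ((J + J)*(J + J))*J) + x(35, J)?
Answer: 21106723576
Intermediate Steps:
x(Z, w) = 4 + Z*w (x(Z, w) = Z*w + (-15 + 19) = Z*w + 4 = 4 + Z*w)
p(J) = 4 + J² + 4*J³ + 35*J (p(J) = (J² + ((J + J)*(J + J))*J) + (4 + 35*J) = (J² + ((2*J)*(2*J))*J) + (4 + 35*J) = (J² + (4*J²)*J) + (4 + 35*J) = (J² + 4*J³) + (4 + 35*J) = 4 + J² + 4*J³ + 35*J)
p(1741) - 4816528 = (4 + 1741² + 4*1741³ + 35*1741) - 4816528 = (4 + 3031081 + 4*5277112021 + 60935) - 4816528 = (4 + 3031081 + 21108448084 + 60935) - 4816528 = 21111540104 - 4816528 = 21106723576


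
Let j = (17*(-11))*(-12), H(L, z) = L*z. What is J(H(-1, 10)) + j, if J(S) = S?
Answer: 2234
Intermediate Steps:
j = 2244 (j = -187*(-12) = 2244)
J(H(-1, 10)) + j = -1*10 + 2244 = -10 + 2244 = 2234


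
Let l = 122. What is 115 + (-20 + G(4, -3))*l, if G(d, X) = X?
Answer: -2691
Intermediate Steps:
115 + (-20 + G(4, -3))*l = 115 + (-20 - 3)*122 = 115 - 23*122 = 115 - 2806 = -2691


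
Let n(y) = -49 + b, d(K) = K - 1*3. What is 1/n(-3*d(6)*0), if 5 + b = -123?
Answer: -1/177 ≈ -0.0056497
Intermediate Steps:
b = -128 (b = -5 - 123 = -128)
d(K) = -3 + K (d(K) = K - 3 = -3 + K)
n(y) = -177 (n(y) = -49 - 128 = -177)
1/n(-3*d(6)*0) = 1/(-177) = -1/177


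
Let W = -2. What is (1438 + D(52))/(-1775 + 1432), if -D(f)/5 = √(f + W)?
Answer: -1438/343 + 25*√2/343 ≈ -4.0893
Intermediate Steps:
D(f) = -5*√(-2 + f) (D(f) = -5*√(f - 2) = -5*√(-2 + f))
(1438 + D(52))/(-1775 + 1432) = (1438 - 5*√(-2 + 52))/(-1775 + 1432) = (1438 - 25*√2)/(-343) = (1438 - 25*√2)*(-1/343) = -1438/343 + 25*√2/343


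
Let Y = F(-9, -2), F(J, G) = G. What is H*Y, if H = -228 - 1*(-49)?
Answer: 358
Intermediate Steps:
H = -179 (H = -228 + 49 = -179)
Y = -2
H*Y = -179*(-2) = 358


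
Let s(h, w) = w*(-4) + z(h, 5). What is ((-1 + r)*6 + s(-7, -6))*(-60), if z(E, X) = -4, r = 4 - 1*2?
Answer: -1560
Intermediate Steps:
r = 2 (r = 4 - 2 = 2)
s(h, w) = -4 - 4*w (s(h, w) = w*(-4) - 4 = -4*w - 4 = -4 - 4*w)
((-1 + r)*6 + s(-7, -6))*(-60) = ((-1 + 2)*6 + (-4 - 4*(-6)))*(-60) = (1*6 + (-4 + 24))*(-60) = (6 + 20)*(-60) = 26*(-60) = -1560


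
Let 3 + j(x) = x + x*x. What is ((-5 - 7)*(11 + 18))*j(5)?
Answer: -9396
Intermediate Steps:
j(x) = -3 + x + x**2 (j(x) = -3 + (x + x*x) = -3 + (x + x**2) = -3 + x + x**2)
((-5 - 7)*(11 + 18))*j(5) = ((-5 - 7)*(11 + 18))*(-3 + 5 + 5**2) = (-12*29)*(-3 + 5 + 25) = -348*27 = -9396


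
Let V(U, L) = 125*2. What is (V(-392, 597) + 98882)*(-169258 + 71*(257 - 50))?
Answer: -15321941052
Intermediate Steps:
V(U, L) = 250
(V(-392, 597) + 98882)*(-169258 + 71*(257 - 50)) = (250 + 98882)*(-169258 + 71*(257 - 50)) = 99132*(-169258 + 71*207) = 99132*(-169258 + 14697) = 99132*(-154561) = -15321941052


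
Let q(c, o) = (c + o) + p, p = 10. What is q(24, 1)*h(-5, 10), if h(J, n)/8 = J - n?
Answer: -4200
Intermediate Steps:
h(J, n) = -8*n + 8*J (h(J, n) = 8*(J - n) = -8*n + 8*J)
q(c, o) = 10 + c + o (q(c, o) = (c + o) + 10 = 10 + c + o)
q(24, 1)*h(-5, 10) = (10 + 24 + 1)*(-8*10 + 8*(-5)) = 35*(-80 - 40) = 35*(-120) = -4200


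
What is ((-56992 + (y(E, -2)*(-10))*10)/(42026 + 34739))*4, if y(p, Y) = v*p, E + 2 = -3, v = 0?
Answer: -17536/5905 ≈ -2.9697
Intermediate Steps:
E = -5 (E = -2 - 3 = -5)
y(p, Y) = 0 (y(p, Y) = 0*p = 0)
((-56992 + (y(E, -2)*(-10))*10)/(42026 + 34739))*4 = ((-56992 + (0*(-10))*10)/(42026 + 34739))*4 = ((-56992 + 0*10)/76765)*4 = ((-56992 + 0)*(1/76765))*4 = -56992*1/76765*4 = -4384/5905*4 = -17536/5905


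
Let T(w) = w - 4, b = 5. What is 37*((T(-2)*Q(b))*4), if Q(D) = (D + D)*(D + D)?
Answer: -88800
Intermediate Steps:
Q(D) = 4*D² (Q(D) = (2*D)*(2*D) = 4*D²)
T(w) = -4 + w
37*((T(-2)*Q(b))*4) = 37*(((-4 - 2)*(4*5²))*4) = 37*(-24*25*4) = 37*(-6*100*4) = 37*(-600*4) = 37*(-2400) = -88800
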